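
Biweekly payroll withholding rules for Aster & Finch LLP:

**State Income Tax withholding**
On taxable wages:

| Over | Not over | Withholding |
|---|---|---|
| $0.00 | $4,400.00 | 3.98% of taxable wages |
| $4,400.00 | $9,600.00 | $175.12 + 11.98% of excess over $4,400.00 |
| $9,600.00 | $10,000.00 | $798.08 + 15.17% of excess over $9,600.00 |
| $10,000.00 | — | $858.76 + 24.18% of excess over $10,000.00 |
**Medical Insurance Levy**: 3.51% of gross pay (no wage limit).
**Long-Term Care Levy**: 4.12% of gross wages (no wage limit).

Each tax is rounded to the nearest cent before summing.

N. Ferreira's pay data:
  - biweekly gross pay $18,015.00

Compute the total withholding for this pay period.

State Income Tax: taxable = $18,015.00
  $858.76 + 24.18% × ($18,015.00 − $10,000.00) = $858.76 + 24.18% × $8,015.00 = $2,796.79
Medical Insurance Levy: 3.51% × $18,015.00 = $632.33
Long-Term Care Levy: 4.12% × $18,015.00 = $742.22
Total: $2,796.79 + $632.33 + $742.22 = $4,171.34

$4,171.34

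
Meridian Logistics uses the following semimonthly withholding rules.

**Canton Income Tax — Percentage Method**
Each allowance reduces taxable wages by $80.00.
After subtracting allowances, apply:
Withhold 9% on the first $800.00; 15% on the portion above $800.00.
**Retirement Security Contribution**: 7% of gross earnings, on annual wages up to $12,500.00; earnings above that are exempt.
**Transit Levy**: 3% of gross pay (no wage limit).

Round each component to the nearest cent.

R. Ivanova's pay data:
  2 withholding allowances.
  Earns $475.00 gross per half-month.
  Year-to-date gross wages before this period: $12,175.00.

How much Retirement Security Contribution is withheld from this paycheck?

Retirement Security Contribution: cap $12,500.00 − YTD $12,175.00 = $325.00 subject; 7% × $325.00 = $22.75

$22.75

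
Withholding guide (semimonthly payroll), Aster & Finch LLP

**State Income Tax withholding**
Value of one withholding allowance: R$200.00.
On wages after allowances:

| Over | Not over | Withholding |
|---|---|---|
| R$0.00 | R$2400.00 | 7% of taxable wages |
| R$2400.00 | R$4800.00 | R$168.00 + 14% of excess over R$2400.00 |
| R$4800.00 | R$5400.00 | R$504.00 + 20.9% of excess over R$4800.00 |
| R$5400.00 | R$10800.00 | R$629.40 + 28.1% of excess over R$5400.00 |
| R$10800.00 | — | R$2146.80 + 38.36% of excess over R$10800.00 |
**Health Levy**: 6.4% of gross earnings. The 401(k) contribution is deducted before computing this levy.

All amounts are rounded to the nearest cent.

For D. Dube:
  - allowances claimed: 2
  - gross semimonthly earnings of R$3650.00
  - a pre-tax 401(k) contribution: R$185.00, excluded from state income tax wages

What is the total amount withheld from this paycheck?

R$482.86

State Income Tax: taxable = R$3650.00 − R$185.00 − 2×R$200.00 = R$3065.00
  R$168.00 + 14% × (R$3065.00 − R$2400.00) = R$168.00 + 14% × R$665.00 = R$261.10
Health Levy: 6.4% × R$3465.00 = R$221.76
Total: R$261.10 + R$221.76 = R$482.86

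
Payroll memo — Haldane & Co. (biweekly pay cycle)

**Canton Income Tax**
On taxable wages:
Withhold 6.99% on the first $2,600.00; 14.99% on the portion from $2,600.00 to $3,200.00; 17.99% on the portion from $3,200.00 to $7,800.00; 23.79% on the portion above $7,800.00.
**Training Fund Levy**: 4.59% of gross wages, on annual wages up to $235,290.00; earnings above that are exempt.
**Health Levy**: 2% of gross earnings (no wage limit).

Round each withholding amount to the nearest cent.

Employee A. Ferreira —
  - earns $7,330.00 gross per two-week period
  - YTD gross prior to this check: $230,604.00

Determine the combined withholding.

$1,376.36

Canton Income Tax: taxable = $7,330.00
  $271.68 + 17.99% × ($7,330.00 − $3,200.00) = $271.68 + 17.99% × $4,130.00 = $1,014.67
Training Fund Levy: cap $235,290.00 − YTD $230,604.00 = $4,686.00 subject; 4.59% × $4,686.00 = $215.09
Health Levy: 2% × $7,330.00 = $146.60
Total: $1,014.67 + $215.09 + $146.60 = $1,376.36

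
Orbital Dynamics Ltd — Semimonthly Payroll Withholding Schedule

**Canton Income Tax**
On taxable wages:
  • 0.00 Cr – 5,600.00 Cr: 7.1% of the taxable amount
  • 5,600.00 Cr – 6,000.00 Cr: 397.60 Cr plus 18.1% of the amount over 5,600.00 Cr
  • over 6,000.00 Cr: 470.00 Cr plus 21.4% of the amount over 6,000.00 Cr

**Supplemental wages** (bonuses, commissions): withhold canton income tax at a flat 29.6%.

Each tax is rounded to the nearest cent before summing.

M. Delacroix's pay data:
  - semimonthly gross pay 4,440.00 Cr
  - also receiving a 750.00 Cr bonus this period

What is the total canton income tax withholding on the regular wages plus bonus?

Canton Income Tax: taxable = 4,440.00 Cr
  7.1% × 4,440.00 Cr = 315.24 Cr
Supplemental (29.6% flat on bonus): 29.6% × 750.00 Cr = 222.00 Cr
Total canton income tax: 315.24 Cr + 222.00 Cr = 537.24 Cr

537.24 Cr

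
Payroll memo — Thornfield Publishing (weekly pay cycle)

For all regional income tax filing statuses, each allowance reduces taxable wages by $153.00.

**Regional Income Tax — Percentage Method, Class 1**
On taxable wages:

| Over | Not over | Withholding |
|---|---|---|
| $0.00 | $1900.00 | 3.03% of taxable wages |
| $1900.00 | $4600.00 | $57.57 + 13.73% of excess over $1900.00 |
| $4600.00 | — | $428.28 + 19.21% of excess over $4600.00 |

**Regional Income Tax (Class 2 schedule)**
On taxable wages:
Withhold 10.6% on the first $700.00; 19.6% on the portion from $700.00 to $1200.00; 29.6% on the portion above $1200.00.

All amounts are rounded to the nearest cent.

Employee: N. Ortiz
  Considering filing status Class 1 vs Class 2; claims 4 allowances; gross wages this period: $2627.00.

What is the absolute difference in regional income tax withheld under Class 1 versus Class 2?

Regional Income Tax (Class 1): taxable = $2627.00 − 4×$153.00 = $2015.00
  $57.57 + 13.73% × ($2015.00 − $1900.00) = $57.57 + 13.73% × $115.00 = $73.36
Regional Income Tax (Class 2): taxable = $2627.00 − 4×$153.00 = $2015.00
  $172.20 + 29.6% × ($2015.00 − $1200.00) = $172.20 + 29.6% × $815.00 = $413.44
Difference: |$73.36 − $413.44| = $340.08 (higher under Class 2)

$340.08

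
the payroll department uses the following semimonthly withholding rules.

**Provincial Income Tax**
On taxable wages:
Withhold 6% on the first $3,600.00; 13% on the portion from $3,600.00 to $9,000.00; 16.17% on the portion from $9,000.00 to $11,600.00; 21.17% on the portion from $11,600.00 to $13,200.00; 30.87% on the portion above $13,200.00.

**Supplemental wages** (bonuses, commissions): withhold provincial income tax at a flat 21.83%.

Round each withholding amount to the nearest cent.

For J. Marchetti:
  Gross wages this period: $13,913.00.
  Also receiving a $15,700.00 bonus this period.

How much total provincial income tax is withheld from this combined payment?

Provincial Income Tax: taxable = $13,913.00
  $1,677.14 + 30.87% × ($13,913.00 − $13,200.00) = $1,677.14 + 30.87% × $713.00 = $1,897.24
Supplemental (21.83% flat on bonus): 21.83% × $15,700.00 = $3,427.31
Total provincial income tax: $1,897.24 + $3,427.31 = $5,324.55

$5,324.55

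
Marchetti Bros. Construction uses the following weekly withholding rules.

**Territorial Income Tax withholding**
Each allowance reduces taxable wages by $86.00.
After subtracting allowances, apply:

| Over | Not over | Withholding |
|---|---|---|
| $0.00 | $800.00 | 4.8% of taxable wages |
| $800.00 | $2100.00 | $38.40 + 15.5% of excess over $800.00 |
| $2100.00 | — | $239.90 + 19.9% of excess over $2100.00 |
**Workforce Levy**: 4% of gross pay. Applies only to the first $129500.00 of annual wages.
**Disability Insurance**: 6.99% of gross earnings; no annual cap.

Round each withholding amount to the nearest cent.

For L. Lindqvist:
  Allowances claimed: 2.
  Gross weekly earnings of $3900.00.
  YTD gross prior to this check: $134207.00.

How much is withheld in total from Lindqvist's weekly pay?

Territorial Income Tax: taxable = $3900.00 − 2×$86.00 = $3728.00
  $239.90 + 19.9% × ($3728.00 − $2100.00) = $239.90 + 19.9% × $1628.00 = $563.87
Workforce Levy: YTD $134207.00 ≥ cap $129500.00 → $0.00
Disability Insurance: 6.99% × $3900.00 = $272.61
Total: $563.87 + $0.00 + $272.61 = $836.48

$836.48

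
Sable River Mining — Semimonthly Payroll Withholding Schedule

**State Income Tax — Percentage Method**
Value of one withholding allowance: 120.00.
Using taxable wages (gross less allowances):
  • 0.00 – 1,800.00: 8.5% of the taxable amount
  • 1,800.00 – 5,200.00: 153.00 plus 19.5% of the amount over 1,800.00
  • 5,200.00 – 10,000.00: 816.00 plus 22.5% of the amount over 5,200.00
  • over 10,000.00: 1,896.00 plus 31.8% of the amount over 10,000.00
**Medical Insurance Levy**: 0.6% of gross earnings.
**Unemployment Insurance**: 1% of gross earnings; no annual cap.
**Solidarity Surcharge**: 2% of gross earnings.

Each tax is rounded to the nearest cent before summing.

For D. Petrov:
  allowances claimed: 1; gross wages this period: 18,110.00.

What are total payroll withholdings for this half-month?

State Income Tax: taxable = 18,110.00 − 1×120.00 = 17,990.00
  1,896.00 + 31.8% × (17,990.00 − 10,000.00) = 1,896.00 + 31.8% × 7,990.00 = 4,436.82
Medical Insurance Levy: 0.6% × 18,110.00 = 108.66
Unemployment Insurance: 1% × 18,110.00 = 181.10
Solidarity Surcharge: 2% × 18,110.00 = 362.20
Total: 4,436.82 + 108.66 + 181.10 + 362.20 = 5,088.78

5,088.78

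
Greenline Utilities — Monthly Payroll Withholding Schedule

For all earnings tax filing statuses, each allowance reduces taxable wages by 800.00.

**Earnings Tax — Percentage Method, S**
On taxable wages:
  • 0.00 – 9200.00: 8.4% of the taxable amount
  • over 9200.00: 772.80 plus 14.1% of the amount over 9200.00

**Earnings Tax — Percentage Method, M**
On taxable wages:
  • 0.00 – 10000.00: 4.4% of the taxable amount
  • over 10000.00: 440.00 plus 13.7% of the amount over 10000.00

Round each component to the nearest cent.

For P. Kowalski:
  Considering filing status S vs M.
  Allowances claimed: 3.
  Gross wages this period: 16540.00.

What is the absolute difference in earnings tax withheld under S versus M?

462.16

Earnings Tax (S): taxable = 16540.00 − 3×800.00 = 14140.00
  772.80 + 14.1% × (14140.00 − 9200.00) = 772.80 + 14.1% × 4940.00 = 1469.34
Earnings Tax (M): taxable = 16540.00 − 3×800.00 = 14140.00
  440.00 + 13.7% × (14140.00 − 10000.00) = 440.00 + 13.7% × 4140.00 = 1007.18
Difference: |1469.34 − 1007.18| = 462.16 (higher under S)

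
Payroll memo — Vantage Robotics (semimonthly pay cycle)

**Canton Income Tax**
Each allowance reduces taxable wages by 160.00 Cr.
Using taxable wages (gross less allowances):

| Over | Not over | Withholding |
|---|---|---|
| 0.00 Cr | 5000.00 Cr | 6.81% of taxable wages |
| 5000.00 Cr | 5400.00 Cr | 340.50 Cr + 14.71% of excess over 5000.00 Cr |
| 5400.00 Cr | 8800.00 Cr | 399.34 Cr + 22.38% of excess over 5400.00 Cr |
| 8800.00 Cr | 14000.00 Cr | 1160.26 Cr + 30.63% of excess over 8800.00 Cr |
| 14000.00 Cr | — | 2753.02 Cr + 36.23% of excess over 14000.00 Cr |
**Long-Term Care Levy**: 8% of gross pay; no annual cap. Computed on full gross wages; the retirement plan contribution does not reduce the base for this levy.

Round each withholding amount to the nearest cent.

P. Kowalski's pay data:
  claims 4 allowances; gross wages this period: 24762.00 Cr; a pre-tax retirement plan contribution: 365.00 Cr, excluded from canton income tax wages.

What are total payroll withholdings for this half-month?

Canton Income Tax: taxable = 24762.00 Cr − 365.00 Cr − 4×160.00 Cr = 23757.00 Cr
  2753.02 Cr + 36.23% × (23757.00 Cr − 14000.00 Cr) = 2753.02 Cr + 36.23% × 9757.00 Cr = 6287.98 Cr
Long-Term Care Levy: 8% × 24762.00 Cr = 1980.96 Cr
Total: 6287.98 Cr + 1980.96 Cr = 8268.94 Cr

8268.94 Cr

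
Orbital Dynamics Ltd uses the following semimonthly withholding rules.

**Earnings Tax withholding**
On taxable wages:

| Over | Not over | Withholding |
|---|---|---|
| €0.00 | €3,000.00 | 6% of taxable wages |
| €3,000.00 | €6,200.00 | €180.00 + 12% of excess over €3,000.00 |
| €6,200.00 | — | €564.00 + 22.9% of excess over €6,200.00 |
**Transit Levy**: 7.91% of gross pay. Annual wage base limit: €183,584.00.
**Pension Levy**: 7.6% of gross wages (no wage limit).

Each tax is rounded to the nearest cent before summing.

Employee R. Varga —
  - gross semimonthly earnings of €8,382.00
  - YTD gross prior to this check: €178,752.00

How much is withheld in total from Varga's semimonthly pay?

€2,082.92

Earnings Tax: taxable = €8,382.00
  €564.00 + 22.9% × (€8,382.00 − €6,200.00) = €564.00 + 22.9% × €2,182.00 = €1,063.68
Transit Levy: cap €183,584.00 − YTD €178,752.00 = €4,832.00 subject; 7.91% × €4,832.00 = €382.21
Pension Levy: 7.6% × €8,382.00 = €637.03
Total: €1,063.68 + €382.21 + €637.03 = €2,082.92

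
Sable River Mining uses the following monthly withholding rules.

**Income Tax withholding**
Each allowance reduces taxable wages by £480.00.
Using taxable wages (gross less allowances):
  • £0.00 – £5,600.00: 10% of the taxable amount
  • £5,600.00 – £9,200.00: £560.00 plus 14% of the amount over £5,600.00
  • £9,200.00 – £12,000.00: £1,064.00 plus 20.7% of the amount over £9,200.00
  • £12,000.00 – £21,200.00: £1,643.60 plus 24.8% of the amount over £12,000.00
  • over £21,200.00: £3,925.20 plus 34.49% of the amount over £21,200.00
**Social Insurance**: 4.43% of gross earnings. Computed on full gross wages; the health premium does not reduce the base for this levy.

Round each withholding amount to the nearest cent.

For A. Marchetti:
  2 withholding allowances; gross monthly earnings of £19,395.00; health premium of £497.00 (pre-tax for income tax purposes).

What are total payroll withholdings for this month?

£3,975.42

Income Tax: taxable = £19,395.00 − £497.00 − 2×£480.00 = £17,938.00
  £1,643.60 + 24.8% × (£17,938.00 − £12,000.00) = £1,643.60 + 24.8% × £5,938.00 = £3,116.22
Social Insurance: 4.43% × £19,395.00 = £859.20
Total: £3,116.22 + £859.20 = £3,975.42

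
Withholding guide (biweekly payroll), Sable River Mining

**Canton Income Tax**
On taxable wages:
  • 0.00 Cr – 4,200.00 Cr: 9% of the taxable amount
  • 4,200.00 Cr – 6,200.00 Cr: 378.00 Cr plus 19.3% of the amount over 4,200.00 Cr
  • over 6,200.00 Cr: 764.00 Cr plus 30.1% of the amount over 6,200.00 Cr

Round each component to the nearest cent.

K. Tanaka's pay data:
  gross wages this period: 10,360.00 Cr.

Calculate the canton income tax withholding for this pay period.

2,016.16 Cr

Canton Income Tax: taxable = 10,360.00 Cr
  764.00 Cr + 30.1% × (10,360.00 Cr − 6,200.00 Cr) = 764.00 Cr + 30.1% × 4,160.00 Cr = 2,016.16 Cr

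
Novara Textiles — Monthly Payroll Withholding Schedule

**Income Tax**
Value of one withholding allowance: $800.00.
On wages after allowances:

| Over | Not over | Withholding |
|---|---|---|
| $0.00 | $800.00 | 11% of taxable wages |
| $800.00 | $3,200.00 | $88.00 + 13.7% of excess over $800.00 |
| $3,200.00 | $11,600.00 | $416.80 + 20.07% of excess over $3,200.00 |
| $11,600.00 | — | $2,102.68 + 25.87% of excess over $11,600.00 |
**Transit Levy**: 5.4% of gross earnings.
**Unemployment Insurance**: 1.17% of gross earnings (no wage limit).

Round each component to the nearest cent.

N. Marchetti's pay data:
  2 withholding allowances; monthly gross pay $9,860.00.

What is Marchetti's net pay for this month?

$7,779.86

Income Tax: taxable = $9,860.00 − 2×$800.00 = $8,260.00
  $416.80 + 20.07% × ($8,260.00 − $3,200.00) = $416.80 + 20.07% × $5,060.00 = $1,432.34
Transit Levy: 5.4% × $9,860.00 = $532.44
Unemployment Insurance: 1.17% × $9,860.00 = $115.36
Total withheld: $1,432.34 + $532.44 + $115.36 = $2,080.14
Net pay: $9,860.00 − $2,080.14 = $7,779.86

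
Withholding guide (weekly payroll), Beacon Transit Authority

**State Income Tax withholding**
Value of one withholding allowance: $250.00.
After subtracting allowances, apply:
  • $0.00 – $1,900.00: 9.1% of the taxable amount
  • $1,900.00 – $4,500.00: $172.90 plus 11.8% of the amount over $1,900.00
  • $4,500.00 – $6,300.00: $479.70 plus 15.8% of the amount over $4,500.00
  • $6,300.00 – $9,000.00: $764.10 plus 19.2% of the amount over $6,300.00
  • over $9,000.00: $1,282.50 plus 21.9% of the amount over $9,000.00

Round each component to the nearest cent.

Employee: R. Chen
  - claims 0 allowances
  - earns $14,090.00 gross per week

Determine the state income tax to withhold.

$2,397.21

State Income Tax: taxable = $14,090.00
  $1,282.50 + 21.9% × ($14,090.00 − $9,000.00) = $1,282.50 + 21.9% × $5,090.00 = $2,397.21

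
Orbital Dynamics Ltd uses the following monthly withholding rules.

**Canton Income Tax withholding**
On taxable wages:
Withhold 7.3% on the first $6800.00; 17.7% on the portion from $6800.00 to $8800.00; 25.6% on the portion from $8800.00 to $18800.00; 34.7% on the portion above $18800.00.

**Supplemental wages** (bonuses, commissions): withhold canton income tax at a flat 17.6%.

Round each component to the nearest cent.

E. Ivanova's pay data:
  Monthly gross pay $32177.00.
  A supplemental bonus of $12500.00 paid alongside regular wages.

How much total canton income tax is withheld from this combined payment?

Canton Income Tax: taxable = $32177.00
  $3410.40 + 34.7% × ($32177.00 − $18800.00) = $3410.40 + 34.7% × $13377.00 = $8052.22
Supplemental (17.6% flat on bonus): 17.6% × $12500.00 = $2200.00
Total canton income tax: $8052.22 + $2200.00 = $10252.22

$10252.22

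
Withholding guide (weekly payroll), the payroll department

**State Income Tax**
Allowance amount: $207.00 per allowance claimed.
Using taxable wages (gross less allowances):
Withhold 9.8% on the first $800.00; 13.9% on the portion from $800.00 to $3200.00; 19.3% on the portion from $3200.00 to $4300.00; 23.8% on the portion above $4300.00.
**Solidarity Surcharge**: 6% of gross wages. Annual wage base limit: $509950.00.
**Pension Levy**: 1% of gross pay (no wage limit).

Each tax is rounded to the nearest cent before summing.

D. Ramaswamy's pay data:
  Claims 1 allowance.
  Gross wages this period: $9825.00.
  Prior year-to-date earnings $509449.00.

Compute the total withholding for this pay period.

$2018.29

State Income Tax: taxable = $9825.00 − 1×$207.00 = $9618.00
  $624.30 + 23.8% × ($9618.00 − $4300.00) = $624.30 + 23.8% × $5318.00 = $1889.98
Solidarity Surcharge: cap $509950.00 − YTD $509449.00 = $501.00 subject; 6% × $501.00 = $30.06
Pension Levy: 1% × $9825.00 = $98.25
Total: $1889.98 + $30.06 + $98.25 = $2018.29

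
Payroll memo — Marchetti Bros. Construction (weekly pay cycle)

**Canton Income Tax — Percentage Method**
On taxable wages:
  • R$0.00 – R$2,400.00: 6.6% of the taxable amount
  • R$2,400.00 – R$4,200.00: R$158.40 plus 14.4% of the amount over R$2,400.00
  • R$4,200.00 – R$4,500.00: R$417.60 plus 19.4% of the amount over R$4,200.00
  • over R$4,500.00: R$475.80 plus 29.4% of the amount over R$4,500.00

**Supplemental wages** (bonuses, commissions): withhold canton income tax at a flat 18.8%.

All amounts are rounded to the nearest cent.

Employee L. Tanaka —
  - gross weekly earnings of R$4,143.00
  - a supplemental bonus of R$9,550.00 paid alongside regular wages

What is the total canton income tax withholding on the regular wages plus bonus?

Canton Income Tax: taxable = R$4,143.00
  R$158.40 + 14.4% × (R$4,143.00 − R$2,400.00) = R$158.40 + 14.4% × R$1,743.00 = R$409.39
Supplemental (18.8% flat on bonus): 18.8% × R$9,550.00 = R$1,795.40
Total canton income tax: R$409.39 + R$1,795.40 = R$2,204.79

R$2,204.79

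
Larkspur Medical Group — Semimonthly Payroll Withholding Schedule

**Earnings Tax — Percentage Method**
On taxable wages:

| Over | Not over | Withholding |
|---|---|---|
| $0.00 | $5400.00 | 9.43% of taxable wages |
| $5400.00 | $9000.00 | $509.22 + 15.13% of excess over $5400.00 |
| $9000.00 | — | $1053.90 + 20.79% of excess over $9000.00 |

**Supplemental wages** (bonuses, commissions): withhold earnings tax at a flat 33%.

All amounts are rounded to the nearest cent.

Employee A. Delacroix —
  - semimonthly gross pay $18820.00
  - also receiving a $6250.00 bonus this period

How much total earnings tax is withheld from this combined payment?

$5157.98

Earnings Tax: taxable = $18820.00
  $1053.90 + 20.79% × ($18820.00 − $9000.00) = $1053.90 + 20.79% × $9820.00 = $3095.48
Supplemental (33% flat on bonus): 33% × $6250.00 = $2062.50
Total earnings tax: $3095.48 + $2062.50 = $5157.98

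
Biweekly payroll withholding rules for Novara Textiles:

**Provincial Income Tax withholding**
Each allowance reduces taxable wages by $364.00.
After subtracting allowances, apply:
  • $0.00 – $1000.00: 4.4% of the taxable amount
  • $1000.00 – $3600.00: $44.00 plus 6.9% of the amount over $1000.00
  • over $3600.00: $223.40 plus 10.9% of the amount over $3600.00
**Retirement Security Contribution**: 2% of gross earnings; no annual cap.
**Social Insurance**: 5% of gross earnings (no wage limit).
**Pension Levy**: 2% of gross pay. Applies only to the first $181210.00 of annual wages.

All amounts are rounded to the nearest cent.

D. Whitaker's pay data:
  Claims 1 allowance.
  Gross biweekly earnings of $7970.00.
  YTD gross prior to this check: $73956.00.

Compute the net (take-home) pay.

$6592.65

Provincial Income Tax: taxable = $7970.00 − 1×$364.00 = $7606.00
  $223.40 + 10.9% × ($7606.00 − $3600.00) = $223.40 + 10.9% × $4006.00 = $660.05
Retirement Security Contribution: 2% × $7970.00 = $159.40
Social Insurance: 5% × $7970.00 = $398.50
Pension Levy: 2% × $7970.00 = $159.40
Total withheld: $660.05 + $159.40 + $398.50 + $159.40 = $1377.35
Net pay: $7970.00 − $1377.35 = $6592.65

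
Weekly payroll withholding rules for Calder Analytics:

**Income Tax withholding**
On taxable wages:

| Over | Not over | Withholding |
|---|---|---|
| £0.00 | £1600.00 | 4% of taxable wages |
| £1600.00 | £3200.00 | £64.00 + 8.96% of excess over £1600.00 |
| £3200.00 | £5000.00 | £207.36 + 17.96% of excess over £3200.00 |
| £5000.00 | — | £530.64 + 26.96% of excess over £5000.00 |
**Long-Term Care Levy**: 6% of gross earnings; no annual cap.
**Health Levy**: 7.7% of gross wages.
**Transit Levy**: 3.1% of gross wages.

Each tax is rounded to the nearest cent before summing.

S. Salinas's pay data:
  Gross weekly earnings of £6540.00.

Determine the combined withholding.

£2044.54

Income Tax: taxable = £6540.00
  £530.64 + 26.96% × (£6540.00 − £5000.00) = £530.64 + 26.96% × £1540.00 = £945.82
Long-Term Care Levy: 6% × £6540.00 = £392.40
Health Levy: 7.7% × £6540.00 = £503.58
Transit Levy: 3.1% × £6540.00 = £202.74
Total: £945.82 + £392.40 + £503.58 + £202.74 = £2044.54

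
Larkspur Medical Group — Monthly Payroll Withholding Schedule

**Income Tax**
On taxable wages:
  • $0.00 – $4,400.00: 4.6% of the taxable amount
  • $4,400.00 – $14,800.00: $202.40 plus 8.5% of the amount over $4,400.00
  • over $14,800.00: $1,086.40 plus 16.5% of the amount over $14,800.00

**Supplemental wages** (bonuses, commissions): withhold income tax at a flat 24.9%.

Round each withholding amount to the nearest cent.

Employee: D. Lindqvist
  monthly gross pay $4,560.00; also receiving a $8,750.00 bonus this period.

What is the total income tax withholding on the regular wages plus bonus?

Income Tax: taxable = $4,560.00
  $202.40 + 8.5% × ($4,560.00 − $4,400.00) = $202.40 + 8.5% × $160.00 = $216.00
Supplemental (24.9% flat on bonus): 24.9% × $8,750.00 = $2,178.75
Total income tax: $216.00 + $2,178.75 = $2,394.75

$2,394.75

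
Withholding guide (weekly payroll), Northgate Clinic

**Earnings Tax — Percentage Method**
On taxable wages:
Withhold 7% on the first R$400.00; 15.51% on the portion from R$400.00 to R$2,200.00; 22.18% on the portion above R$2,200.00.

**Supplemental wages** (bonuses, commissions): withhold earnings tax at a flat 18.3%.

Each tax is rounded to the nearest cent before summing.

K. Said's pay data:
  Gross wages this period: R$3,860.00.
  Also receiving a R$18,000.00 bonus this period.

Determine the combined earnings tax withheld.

R$3,969.37

Earnings Tax: taxable = R$3,860.00
  R$307.18 + 22.18% × (R$3,860.00 − R$2,200.00) = R$307.18 + 22.18% × R$1,660.00 = R$675.37
Supplemental (18.3% flat on bonus): 18.3% × R$18,000.00 = R$3,294.00
Total earnings tax: R$675.37 + R$3,294.00 = R$3,969.37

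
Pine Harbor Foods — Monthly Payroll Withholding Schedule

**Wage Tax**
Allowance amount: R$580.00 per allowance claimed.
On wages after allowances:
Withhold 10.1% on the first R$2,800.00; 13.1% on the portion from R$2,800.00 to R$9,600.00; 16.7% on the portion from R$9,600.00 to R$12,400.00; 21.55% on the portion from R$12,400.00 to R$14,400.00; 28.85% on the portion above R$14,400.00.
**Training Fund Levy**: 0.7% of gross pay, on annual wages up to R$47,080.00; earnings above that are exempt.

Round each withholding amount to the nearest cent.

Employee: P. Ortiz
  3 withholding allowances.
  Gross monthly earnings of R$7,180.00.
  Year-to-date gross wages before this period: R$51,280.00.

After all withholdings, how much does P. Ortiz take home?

R$6,551.36

Wage Tax: taxable = R$7,180.00 − 3×R$580.00 = R$5,440.00
  R$282.80 + 13.1% × (R$5,440.00 − R$2,800.00) = R$282.80 + 13.1% × R$2,640.00 = R$628.64
Training Fund Levy: YTD R$51,280.00 ≥ cap R$47,080.00 → R$0.00
Total withheld: R$628.64 + R$0.00 = R$628.64
Net pay: R$7,180.00 − R$628.64 = R$6,551.36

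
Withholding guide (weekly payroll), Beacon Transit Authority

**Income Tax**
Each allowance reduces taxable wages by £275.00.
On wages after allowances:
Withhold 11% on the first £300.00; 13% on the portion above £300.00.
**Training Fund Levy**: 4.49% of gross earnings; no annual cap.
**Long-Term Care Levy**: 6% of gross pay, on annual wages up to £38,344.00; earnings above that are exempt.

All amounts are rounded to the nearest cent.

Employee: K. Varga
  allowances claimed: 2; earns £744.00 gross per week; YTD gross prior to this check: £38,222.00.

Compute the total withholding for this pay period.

£62.07

Income Tax: taxable = £744.00 − 2×£275.00 = £194.00
  11% × £194.00 = £21.34
Training Fund Levy: 4.49% × £744.00 = £33.41
Long-Term Care Levy: cap £38,344.00 − YTD £38,222.00 = £122.00 subject; 6% × £122.00 = £7.32
Total: £21.34 + £33.41 + £7.32 = £62.07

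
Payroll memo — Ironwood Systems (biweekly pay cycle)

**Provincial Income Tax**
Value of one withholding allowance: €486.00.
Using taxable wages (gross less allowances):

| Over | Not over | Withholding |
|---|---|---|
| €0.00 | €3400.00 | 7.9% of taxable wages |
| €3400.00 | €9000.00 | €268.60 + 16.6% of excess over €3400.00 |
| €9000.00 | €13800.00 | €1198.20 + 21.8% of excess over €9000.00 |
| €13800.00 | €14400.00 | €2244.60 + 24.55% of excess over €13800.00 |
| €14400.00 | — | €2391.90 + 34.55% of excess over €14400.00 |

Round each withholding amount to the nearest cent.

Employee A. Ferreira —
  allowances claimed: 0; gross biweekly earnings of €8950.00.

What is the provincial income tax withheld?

€1189.90

Provincial Income Tax: taxable = €8950.00
  €268.60 + 16.6% × (€8950.00 − €3400.00) = €268.60 + 16.6% × €5550.00 = €1189.90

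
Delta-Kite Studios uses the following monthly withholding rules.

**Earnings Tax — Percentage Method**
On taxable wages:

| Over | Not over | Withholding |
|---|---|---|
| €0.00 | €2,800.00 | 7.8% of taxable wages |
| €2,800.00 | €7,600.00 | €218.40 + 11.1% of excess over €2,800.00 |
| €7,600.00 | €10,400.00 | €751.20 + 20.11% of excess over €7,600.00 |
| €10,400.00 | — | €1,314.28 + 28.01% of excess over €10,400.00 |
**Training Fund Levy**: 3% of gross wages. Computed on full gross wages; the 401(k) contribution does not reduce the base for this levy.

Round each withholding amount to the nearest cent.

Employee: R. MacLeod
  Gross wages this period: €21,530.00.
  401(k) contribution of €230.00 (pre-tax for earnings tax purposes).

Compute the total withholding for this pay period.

Earnings Tax: taxable = €21,530.00 − €230.00 = €21,300.00
  €1,314.28 + 28.01% × (€21,300.00 − €10,400.00) = €1,314.28 + 28.01% × €10,900.00 = €4,367.37
Training Fund Levy: 3% × €21,530.00 = €645.90
Total: €4,367.37 + €645.90 = €5,013.27

€5,013.27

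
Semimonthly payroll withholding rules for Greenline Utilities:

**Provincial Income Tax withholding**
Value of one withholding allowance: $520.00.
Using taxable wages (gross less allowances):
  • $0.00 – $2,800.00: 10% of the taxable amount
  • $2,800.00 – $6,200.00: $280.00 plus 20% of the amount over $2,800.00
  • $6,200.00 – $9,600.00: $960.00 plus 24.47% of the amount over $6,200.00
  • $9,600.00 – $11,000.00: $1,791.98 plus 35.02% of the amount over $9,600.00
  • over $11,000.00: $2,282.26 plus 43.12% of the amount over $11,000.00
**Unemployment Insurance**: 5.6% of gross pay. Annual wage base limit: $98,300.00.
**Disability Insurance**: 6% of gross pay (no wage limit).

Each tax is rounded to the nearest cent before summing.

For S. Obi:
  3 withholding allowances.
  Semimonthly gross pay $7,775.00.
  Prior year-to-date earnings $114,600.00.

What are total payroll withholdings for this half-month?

$1,430.17

Provincial Income Tax: taxable = $7,775.00 − 3×$520.00 = $6,215.00
  $960.00 + 24.47% × ($6,215.00 − $6,200.00) = $960.00 + 24.47% × $15.00 = $963.67
Unemployment Insurance: YTD $114,600.00 ≥ cap $98,300.00 → $0.00
Disability Insurance: 6% × $7,775.00 = $466.50
Total: $963.67 + $0.00 + $466.50 = $1,430.17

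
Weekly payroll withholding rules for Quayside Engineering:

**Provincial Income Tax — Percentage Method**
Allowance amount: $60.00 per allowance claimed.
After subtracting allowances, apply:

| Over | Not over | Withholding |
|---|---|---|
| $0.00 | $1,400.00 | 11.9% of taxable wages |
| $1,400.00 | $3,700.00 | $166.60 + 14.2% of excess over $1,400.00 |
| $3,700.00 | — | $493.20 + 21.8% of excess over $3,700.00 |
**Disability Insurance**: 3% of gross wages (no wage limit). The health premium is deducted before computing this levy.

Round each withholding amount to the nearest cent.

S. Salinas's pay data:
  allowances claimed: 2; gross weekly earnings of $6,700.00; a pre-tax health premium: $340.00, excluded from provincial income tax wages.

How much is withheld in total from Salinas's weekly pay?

$1,237.72

Provincial Income Tax: taxable = $6,700.00 − $340.00 − 2×$60.00 = $6,240.00
  $493.20 + 21.8% × ($6,240.00 − $3,700.00) = $493.20 + 21.8% × $2,540.00 = $1,046.92
Disability Insurance: 3% × $6,360.00 = $190.80
Total: $1,046.92 + $190.80 = $1,237.72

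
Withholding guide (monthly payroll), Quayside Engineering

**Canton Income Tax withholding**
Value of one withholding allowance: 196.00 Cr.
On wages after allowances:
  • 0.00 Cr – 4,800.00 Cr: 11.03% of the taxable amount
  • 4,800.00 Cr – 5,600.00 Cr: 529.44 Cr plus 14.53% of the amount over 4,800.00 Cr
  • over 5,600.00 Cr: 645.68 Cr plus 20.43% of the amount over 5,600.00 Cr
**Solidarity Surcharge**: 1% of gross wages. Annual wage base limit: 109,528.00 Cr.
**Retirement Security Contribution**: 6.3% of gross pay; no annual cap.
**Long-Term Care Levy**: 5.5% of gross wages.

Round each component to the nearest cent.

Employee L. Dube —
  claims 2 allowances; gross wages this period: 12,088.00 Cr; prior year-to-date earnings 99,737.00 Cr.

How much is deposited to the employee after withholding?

Canton Income Tax: taxable = 12,088.00 Cr − 2×196.00 Cr = 11,696.00 Cr
  645.68 Cr + 20.43% × (11,696.00 Cr − 5,600.00 Cr) = 645.68 Cr + 20.43% × 6,096.00 Cr = 1,891.09 Cr
Solidarity Surcharge: cap 109,528.00 Cr − YTD 99,737.00 Cr = 9,791.00 Cr subject; 1% × 9,791.00 Cr = 97.91 Cr
Retirement Security Contribution: 6.3% × 12,088.00 Cr = 761.54 Cr
Long-Term Care Levy: 5.5% × 12,088.00 Cr = 664.84 Cr
Total withheld: 1,891.09 Cr + 97.91 Cr + 761.54 Cr + 664.84 Cr = 3,415.38 Cr
Net pay: 12,088.00 Cr − 3,415.38 Cr = 8,672.62 Cr

8,672.62 Cr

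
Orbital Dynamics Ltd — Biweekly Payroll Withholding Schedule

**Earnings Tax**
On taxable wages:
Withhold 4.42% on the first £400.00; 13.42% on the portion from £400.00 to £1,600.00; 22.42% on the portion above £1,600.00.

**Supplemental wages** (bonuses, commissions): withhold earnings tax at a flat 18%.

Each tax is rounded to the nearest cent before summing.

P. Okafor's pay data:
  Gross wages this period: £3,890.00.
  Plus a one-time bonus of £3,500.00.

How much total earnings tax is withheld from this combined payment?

£1,322.14

Earnings Tax: taxable = £3,890.00
  £178.72 + 22.42% × (£3,890.00 − £1,600.00) = £178.72 + 22.42% × £2,290.00 = £692.14
Supplemental (18% flat on bonus): 18% × £3,500.00 = £630.00
Total earnings tax: £692.14 + £630.00 = £1,322.14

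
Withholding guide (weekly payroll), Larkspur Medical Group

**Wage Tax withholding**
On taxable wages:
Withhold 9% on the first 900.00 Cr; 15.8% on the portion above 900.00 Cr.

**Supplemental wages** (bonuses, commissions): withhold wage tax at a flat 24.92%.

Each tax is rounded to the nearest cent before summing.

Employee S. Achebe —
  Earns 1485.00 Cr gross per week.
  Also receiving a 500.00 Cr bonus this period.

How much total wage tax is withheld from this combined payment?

298.03 Cr

Wage Tax: taxable = 1485.00 Cr
  81.00 Cr + 15.8% × (1485.00 Cr − 900.00 Cr) = 81.00 Cr + 15.8% × 585.00 Cr = 173.43 Cr
Supplemental (24.92% flat on bonus): 24.92% × 500.00 Cr = 124.60 Cr
Total wage tax: 173.43 Cr + 124.60 Cr = 298.03 Cr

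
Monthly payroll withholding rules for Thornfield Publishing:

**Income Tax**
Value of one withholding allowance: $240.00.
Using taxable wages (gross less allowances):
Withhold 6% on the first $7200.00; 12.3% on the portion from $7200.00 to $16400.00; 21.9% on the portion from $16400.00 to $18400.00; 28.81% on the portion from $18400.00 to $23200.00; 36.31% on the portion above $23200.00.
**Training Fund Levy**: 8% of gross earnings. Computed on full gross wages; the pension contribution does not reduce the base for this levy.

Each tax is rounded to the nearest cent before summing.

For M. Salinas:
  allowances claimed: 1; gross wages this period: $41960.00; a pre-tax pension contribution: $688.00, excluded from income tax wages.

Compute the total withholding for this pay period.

$13216.08

Income Tax: taxable = $41960.00 − $688.00 − 1×$240.00 = $41032.00
  $3384.48 + 36.31% × ($41032.00 − $23200.00) = $3384.48 + 36.31% × $17832.00 = $9859.28
Training Fund Levy: 8% × $41960.00 = $3356.80
Total: $9859.28 + $3356.80 = $13216.08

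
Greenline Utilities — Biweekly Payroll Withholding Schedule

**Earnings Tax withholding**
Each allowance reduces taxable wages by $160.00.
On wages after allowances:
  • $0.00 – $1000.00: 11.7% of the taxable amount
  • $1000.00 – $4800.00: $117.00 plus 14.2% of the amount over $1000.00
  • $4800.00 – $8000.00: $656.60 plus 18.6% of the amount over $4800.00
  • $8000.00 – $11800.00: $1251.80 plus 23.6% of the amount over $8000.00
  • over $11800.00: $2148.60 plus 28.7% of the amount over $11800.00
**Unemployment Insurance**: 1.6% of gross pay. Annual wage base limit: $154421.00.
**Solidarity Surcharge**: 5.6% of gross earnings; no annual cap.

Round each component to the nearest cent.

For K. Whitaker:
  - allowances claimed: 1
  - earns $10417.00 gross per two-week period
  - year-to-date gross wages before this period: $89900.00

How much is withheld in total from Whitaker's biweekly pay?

Earnings Tax: taxable = $10417.00 − 1×$160.00 = $10257.00
  $1251.80 + 23.6% × ($10257.00 − $8000.00) = $1251.80 + 23.6% × $2257.00 = $1784.45
Unemployment Insurance: 1.6% × $10417.00 = $166.67
Solidarity Surcharge: 5.6% × $10417.00 = $583.35
Total: $1784.45 + $166.67 + $583.35 = $2534.47

$2534.47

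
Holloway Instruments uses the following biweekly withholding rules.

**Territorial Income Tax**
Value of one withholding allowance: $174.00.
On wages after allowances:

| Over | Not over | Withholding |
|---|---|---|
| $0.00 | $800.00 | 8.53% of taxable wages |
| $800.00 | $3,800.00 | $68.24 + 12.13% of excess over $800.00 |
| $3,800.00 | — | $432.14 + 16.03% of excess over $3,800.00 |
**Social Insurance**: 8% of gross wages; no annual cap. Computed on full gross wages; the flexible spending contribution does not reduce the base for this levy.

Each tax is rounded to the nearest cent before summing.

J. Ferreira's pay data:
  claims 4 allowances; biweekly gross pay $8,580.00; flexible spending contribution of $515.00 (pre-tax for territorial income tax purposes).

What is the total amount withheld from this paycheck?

Territorial Income Tax: taxable = $8,580.00 − $515.00 − 4×$174.00 = $7,369.00
  $432.14 + 16.03% × ($7,369.00 − $3,800.00) = $432.14 + 16.03% × $3,569.00 = $1,004.25
Social Insurance: 8% × $8,580.00 = $686.40
Total: $1,004.25 + $686.40 = $1,690.65

$1,690.65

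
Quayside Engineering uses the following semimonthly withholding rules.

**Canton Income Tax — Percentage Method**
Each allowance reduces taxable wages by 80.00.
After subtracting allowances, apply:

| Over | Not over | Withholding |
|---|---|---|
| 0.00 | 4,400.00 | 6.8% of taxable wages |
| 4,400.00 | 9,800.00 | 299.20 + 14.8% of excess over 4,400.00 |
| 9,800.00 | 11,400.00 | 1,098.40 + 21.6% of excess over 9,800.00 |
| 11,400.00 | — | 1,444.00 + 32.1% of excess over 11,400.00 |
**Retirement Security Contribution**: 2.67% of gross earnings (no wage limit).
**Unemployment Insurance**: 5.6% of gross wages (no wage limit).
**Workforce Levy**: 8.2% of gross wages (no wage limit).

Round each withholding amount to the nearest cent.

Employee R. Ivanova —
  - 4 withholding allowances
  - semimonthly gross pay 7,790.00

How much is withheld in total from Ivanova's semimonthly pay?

Canton Income Tax: taxable = 7,790.00 − 4×80.00 = 7,470.00
  299.20 + 14.8% × (7,470.00 − 4,400.00) = 299.20 + 14.8% × 3,070.00 = 753.56
Retirement Security Contribution: 2.67% × 7,790.00 = 207.99
Unemployment Insurance: 5.6% × 7,790.00 = 436.24
Workforce Levy: 8.2% × 7,790.00 = 638.78
Total: 753.56 + 207.99 + 436.24 + 638.78 = 2,036.57

2,036.57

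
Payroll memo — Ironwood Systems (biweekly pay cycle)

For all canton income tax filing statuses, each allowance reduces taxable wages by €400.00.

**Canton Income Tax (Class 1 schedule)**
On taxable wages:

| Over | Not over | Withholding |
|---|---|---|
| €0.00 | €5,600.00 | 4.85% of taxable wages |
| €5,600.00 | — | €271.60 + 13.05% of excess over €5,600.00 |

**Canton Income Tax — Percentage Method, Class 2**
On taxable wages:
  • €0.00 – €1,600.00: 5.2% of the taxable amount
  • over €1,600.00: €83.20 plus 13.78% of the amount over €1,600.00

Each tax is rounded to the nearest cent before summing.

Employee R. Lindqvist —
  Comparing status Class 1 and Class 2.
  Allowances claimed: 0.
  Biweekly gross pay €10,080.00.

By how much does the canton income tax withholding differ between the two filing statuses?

€395.50

Canton Income Tax (Class 1): taxable = €10,080.00
  €271.60 + 13.05% × (€10,080.00 − €5,600.00) = €271.60 + 13.05% × €4,480.00 = €856.24
Canton Income Tax (Class 2): taxable = €10,080.00
  €83.20 + 13.78% × (€10,080.00 − €1,600.00) = €83.20 + 13.78% × €8,480.00 = €1,251.74
Difference: |€856.24 − €1,251.74| = €395.50 (higher under Class 2)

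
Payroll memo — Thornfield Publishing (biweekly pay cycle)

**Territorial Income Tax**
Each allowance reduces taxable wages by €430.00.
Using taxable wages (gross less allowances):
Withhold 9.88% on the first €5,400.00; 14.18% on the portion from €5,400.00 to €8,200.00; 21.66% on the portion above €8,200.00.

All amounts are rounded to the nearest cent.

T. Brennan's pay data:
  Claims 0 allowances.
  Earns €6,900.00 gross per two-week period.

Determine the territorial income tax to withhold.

€746.22

Territorial Income Tax: taxable = €6,900.00
  €533.52 + 14.18% × (€6,900.00 − €5,400.00) = €533.52 + 14.18% × €1,500.00 = €746.22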